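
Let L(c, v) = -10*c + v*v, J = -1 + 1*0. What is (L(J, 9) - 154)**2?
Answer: 3969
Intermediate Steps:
J = -1 (J = -1 + 0 = -1)
L(c, v) = v**2 - 10*c (L(c, v) = -10*c + v**2 = v**2 - 10*c)
(L(J, 9) - 154)**2 = ((9**2 - 10*(-1)) - 154)**2 = ((81 + 10) - 154)**2 = (91 - 154)**2 = (-63)**2 = 3969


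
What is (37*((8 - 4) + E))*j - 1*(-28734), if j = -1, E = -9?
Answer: 28919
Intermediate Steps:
(37*((8 - 4) + E))*j - 1*(-28734) = (37*((8 - 4) - 9))*(-1) - 1*(-28734) = (37*(4 - 9))*(-1) + 28734 = (37*(-5))*(-1) + 28734 = -185*(-1) + 28734 = 185 + 28734 = 28919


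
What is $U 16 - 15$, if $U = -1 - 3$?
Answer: $-79$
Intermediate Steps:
$U = -4$
$U 16 - 15 = \left(-4\right) 16 - 15 = -64 - 15 = -79$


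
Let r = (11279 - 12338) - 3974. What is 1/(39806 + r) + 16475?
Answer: 572885176/34773 ≈ 16475.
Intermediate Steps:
r = -5033 (r = -1059 - 3974 = -5033)
1/(39806 + r) + 16475 = 1/(39806 - 5033) + 16475 = 1/34773 + 16475 = 572885176/34773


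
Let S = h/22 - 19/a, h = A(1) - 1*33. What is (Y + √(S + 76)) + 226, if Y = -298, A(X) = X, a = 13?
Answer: -72 + √1494493/143 ≈ -63.451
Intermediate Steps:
h = -32 (h = 1 - 1*33 = 1 - 33 = -32)
S = -417/143 (S = -32/22 - 19/13 = -32*1/22 - 19*1/13 = -16/11 - 19/13 = -417/143 ≈ -2.9161)
(Y + √(S + 76)) + 226 = (-298 + √(-417/143 + 76)) + 226 = (-298 + √(10451/143)) + 226 = (-298 + √1494493/143) + 226 = -72 + √1494493/143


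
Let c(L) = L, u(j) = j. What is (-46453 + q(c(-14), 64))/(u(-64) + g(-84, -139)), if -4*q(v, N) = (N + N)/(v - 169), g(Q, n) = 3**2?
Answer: 8500867/10065 ≈ 844.60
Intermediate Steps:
g(Q, n) = 9
q(v, N) = -N/(2*(-169 + v)) (q(v, N) = -(N + N)/(4*(v - 169)) = -2*N/(4*(-169 + v)) = -N/(2*(-169 + v)))
(-46453 + q(c(-14), 64))/(u(-64) + g(-84, -139)) = (-46453 - 1*64/(-338 + 2*(-14)))/(-64 + 9) = (-46453 - 1*64/(-338 - 28))/(-55) = (-46453 - 1*64/(-366))*(-1/55) = (-46453 - 1*64*(-1/366))*(-1/55) = (-46453 + 32/183)*(-1/55) = -8500867/183*(-1/55) = 8500867/10065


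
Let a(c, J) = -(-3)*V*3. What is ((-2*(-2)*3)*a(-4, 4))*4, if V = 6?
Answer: 2592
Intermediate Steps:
a(c, J) = 54 (a(c, J) = -(-3)*6*3 = -3*(-6)*3 = 18*3 = 54)
((-2*(-2)*3)*a(-4, 4))*4 = ((-2*(-2)*3)*54)*4 = ((4*3)*54)*4 = (12*54)*4 = 648*4 = 2592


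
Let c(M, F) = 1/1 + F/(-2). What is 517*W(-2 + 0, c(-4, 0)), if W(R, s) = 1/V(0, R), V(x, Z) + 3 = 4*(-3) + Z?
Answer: -517/17 ≈ -30.412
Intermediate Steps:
c(M, F) = 1 - F/2 (c(M, F) = 1*1 + F*(-½) = 1 - F/2)
V(x, Z) = -15 + Z (V(x, Z) = -3 + (4*(-3) + Z) = -3 + (-12 + Z) = -15 + Z)
W(R, s) = 1/(-15 + R)
517*W(-2 + 0, c(-4, 0)) = 517/(-15 + (-2 + 0)) = 517/(-15 - 2) = 517/(-17) = 517*(-1/17) = -517/17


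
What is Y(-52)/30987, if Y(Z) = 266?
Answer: 266/30987 ≈ 0.0085842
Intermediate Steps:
Y(-52)/30987 = 266/30987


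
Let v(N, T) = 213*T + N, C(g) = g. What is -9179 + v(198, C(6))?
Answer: -7703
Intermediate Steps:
v(N, T) = N + 213*T
-9179 + v(198, C(6)) = -9179 + (198 + 213*6) = -9179 + (198 + 1278) = -9179 + 1476 = -7703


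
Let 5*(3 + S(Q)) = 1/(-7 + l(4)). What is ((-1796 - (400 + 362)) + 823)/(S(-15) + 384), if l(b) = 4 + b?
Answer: -8675/1906 ≈ -4.5514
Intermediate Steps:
S(Q) = -14/5 (S(Q) = -3 + 1/(5*(-7 + (4 + 4))) = -3 + 1/(5*(-7 + 8)) = -3 + (1/5)/1 = -3 + (1/5)*1 = -3 + 1/5 = -14/5)
((-1796 - (400 + 362)) + 823)/(S(-15) + 384) = ((-1796 - (400 + 362)) + 823)/(-14/5 + 384) = ((-1796 - 1*762) + 823)/(1906/5) = ((-1796 - 762) + 823)*(5/1906) = (-2558 + 823)*(5/1906) = -1735*5/1906 = -8675/1906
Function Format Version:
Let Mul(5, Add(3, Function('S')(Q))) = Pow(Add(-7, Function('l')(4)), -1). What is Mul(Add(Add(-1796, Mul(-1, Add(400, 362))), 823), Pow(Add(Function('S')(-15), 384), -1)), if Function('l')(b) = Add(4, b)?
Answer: Rational(-8675, 1906) ≈ -4.5514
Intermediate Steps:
Function('S')(Q) = Rational(-14, 5) (Function('S')(Q) = Add(-3, Mul(Rational(1, 5), Pow(Add(-7, Add(4, 4)), -1))) = Add(-3, Mul(Rational(1, 5), Pow(Add(-7, 8), -1))) = Add(-3, Mul(Rational(1, 5), Pow(1, -1))) = Add(-3, Mul(Rational(1, 5), 1)) = Add(-3, Rational(1, 5)) = Rational(-14, 5))
Mul(Add(Add(-1796, Mul(-1, Add(400, 362))), 823), Pow(Add(Function('S')(-15), 384), -1)) = Mul(Add(Add(-1796, Mul(-1, Add(400, 362))), 823), Pow(Add(Rational(-14, 5), 384), -1)) = Mul(Add(Add(-1796, Mul(-1, 762)), 823), Pow(Rational(1906, 5), -1)) = Mul(Add(Add(-1796, -762), 823), Rational(5, 1906)) = Mul(Add(-2558, 823), Rational(5, 1906)) = Mul(-1735, Rational(5, 1906)) = Rational(-8675, 1906)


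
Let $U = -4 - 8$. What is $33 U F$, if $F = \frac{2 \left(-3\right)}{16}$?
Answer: $\frac{297}{2} \approx 148.5$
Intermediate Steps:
$F = - \frac{3}{8}$ ($F = \left(-6\right) \frac{1}{16} = - \frac{3}{8} \approx -0.375$)
$U = -12$ ($U = -4 - 8 = -12$)
$33 U F = 33 \left(-12\right) \left(- \frac{3}{8}\right) = \left(-396\right) \left(- \frac{3}{8}\right) = \frac{297}{2}$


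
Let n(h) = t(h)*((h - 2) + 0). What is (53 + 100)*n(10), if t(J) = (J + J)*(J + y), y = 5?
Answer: 367200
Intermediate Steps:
t(J) = 2*J*(5 + J) (t(J) = (J + J)*(J + 5) = (2*J)*(5 + J) = 2*J*(5 + J))
n(h) = 2*h*(-2 + h)*(5 + h) (n(h) = (2*h*(5 + h))*((h - 2) + 0) = (2*h*(5 + h))*((-2 + h) + 0) = (2*h*(5 + h))*(-2 + h) = 2*h*(-2 + h)*(5 + h))
(53 + 100)*n(10) = (53 + 100)*(2*10*(-2 + 10)*(5 + 10)) = 153*(2*10*8*15) = 153*2400 = 367200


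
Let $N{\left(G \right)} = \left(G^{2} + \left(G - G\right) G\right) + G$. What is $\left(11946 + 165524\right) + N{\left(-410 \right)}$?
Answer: $345160$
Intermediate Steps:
$N{\left(G \right)} = G + G^{2}$ ($N{\left(G \right)} = \left(G^{2} + 0 G\right) + G = \left(G^{2} + 0\right) + G = G^{2} + G = G + G^{2}$)
$\left(11946 + 165524\right) + N{\left(-410 \right)} = \left(11946 + 165524\right) - 410 \left(1 - 410\right) = 177470 - -167690 = 177470 + 167690 = 345160$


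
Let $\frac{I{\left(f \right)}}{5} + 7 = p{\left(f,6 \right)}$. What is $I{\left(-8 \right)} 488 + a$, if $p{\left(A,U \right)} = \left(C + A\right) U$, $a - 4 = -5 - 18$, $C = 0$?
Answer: $-134219$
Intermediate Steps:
$a = -19$ ($a = 4 - 23 = -19$)
$p{\left(A,U \right)} = A U$ ($p{\left(A,U \right)} = \left(0 + A\right) U = A U$)
$I{\left(f \right)} = -35 + 30 f$ ($I{\left(f \right)} = -35 + 5 f 6 = -35 + 5 \cdot 6 f = -35 + 30 f$)
$I{\left(-8 \right)} 488 + a = \left(-35 + 30 \left(-8\right)\right) 488 - 19 = \left(-35 - 240\right) 488 - 19 = \left(-275\right) 488 - 19 = -134200 - 19 = -134219$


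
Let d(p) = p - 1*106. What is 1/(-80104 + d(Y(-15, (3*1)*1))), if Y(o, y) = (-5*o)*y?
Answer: -1/79985 ≈ -1.2502e-5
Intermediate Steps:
Y(o, y) = -5*o*y
d(p) = -106 + p (d(p) = p - 106 = -106 + p)
1/(-80104 + d(Y(-15, (3*1)*1))) = 1/(-80104 + (-106 - 5*(-15)*(3*1)*1)) = 1/(-80104 + (-106 - 5*(-15)*3*1)) = 1/(-80104 + (-106 - 5*(-15)*3)) = 1/(-80104 + (-106 + 225)) = 1/(-80104 + 119) = 1/(-79985) = -1/79985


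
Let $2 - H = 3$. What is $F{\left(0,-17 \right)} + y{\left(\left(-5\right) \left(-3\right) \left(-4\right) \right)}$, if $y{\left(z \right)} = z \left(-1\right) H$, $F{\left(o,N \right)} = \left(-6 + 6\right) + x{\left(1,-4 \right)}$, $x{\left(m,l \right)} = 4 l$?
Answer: $-76$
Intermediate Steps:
$H = -1$ ($H = 2 - 3 = -1$)
$F{\left(o,N \right)} = -16$ ($F{\left(o,N \right)} = \left(-6 + 6\right) + 4 \left(-4\right) = 0 - 16 = -16$)
$y{\left(z \right)} = z$ ($y{\left(z \right)} = z \left(-1\right) \left(-1\right) = - z \left(-1\right) = z$)
$F{\left(0,-17 \right)} + y{\left(\left(-5\right) \left(-3\right) \left(-4\right) \right)} = -16 + \left(-5\right) \left(-3\right) \left(-4\right) = -16 + 15 \left(-4\right) = -16 - 60 = -76$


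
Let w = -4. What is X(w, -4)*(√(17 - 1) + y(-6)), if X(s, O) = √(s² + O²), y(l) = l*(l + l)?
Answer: 304*√2 ≈ 429.92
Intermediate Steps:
y(l) = 2*l² (y(l) = l*(2*l) = 2*l²)
X(s, O) = √(O² + s²)
X(w, -4)*(√(17 - 1) + y(-6)) = √((-4)² + (-4)²)*(√(17 - 1) + 2*(-6)²) = √(16 + 16)*(√16 + 2*36) = √32*(4 + 72) = (4*√2)*76 = 304*√2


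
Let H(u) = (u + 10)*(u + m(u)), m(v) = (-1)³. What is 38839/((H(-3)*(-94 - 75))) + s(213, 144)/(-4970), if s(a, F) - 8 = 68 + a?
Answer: 13690163/1679860 ≈ 8.1496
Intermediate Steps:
m(v) = -1
s(a, F) = 76 + a (s(a, F) = 8 + (68 + a) = 76 + a)
H(u) = (-1 + u)*(10 + u) (H(u) = (u + 10)*(u - 1) = (10 + u)*(-1 + u) = (-1 + u)*(10 + u))
38839/((H(-3)*(-94 - 75))) + s(213, 144)/(-4970) = 38839/(((-10 + (-3)² + 9*(-3))*(-94 - 75))) + (76 + 213)/(-4970) = 38839/(((-10 + 9 - 27)*(-169))) + 289*(-1/4970) = 38839/((-28*(-169))) - 289/4970 = 38839/4732 - 289/4970 = 13690163/1679860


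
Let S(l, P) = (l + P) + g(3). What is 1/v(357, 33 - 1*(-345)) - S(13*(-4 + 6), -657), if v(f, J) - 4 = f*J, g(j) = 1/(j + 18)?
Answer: 1788087521/2833950 ≈ 630.95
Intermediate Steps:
g(j) = 1/(18 + j)
v(f, J) = 4 + J*f (v(f, J) = 4 + f*J = 4 + J*f)
S(l, P) = 1/21 + P + l (S(l, P) = (l + P) + 1/(18 + 3) = (P + l) + 1/21 = 1/21 + P + l)
1/v(357, 33 - 1*(-345)) - S(13*(-4 + 6), -657) = 1/(4 + (33 - 1*(-345))*357) - (1/21 - 657 + 13*(-4 + 6)) = 1/(4 + (33 + 345)*357) - (1/21 - 657 + 13*2) = 1/(4 + 378*357) - (1/21 - 657 + 26) = 1/(4 + 134946) - 1*(-13250/21) = 1/134950 + 13250/21 = 1788087521/2833950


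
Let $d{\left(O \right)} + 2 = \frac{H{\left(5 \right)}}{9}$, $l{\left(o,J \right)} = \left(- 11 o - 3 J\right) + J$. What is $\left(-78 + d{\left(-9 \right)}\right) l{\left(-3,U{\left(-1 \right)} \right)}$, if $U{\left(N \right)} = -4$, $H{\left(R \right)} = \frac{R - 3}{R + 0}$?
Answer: $- \frac{147518}{45} \approx -3278.2$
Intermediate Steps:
$H{\left(R \right)} = \frac{-3 + R}{R}$
$l{\left(o,J \right)} = - 11 o - 2 J$
$d{\left(O \right)} = - \frac{88}{45}$ ($d{\left(O \right)} = -2 + \frac{\frac{1}{5} \left(-3 + 5\right)}{9} = -2 + \frac{1}{5} \cdot 2 \cdot \frac{1}{9} = -2 + \frac{2}{5} \cdot \frac{1}{9} = -2 + \frac{2}{45} = - \frac{88}{45}$)
$\left(-78 + d{\left(-9 \right)}\right) l{\left(-3,U{\left(-1 \right)} \right)} = \left(-78 - \frac{88}{45}\right) \left(\left(-11\right) \left(-3\right) - -8\right) = - \frac{3598 \left(33 + 8\right)}{45} = \left(- \frac{3598}{45}\right) 41 = - \frac{147518}{45}$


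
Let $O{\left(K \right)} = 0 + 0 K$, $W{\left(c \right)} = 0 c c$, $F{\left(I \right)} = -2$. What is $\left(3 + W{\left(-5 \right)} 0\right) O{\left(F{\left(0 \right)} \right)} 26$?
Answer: $0$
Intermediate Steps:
$W{\left(c \right)} = 0$ ($W{\left(c \right)} = 0 c = 0$)
$O{\left(K \right)} = 0$ ($O{\left(K \right)} = 0 + 0 = 0$)
$\left(3 + W{\left(-5 \right)} 0\right) O{\left(F{\left(0 \right)} \right)} 26 = \left(3 + 0 \cdot 0\right) 0 \cdot 26 = \left(3 + 0\right) 0 = 3 \cdot 0 = 0$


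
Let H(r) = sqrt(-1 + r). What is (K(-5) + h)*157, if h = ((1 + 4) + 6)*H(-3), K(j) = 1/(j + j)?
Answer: -157/10 + 3454*I ≈ -15.7 + 3454.0*I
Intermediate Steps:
K(j) = 1/(2*j)
h = 22*I (h = ((1 + 4) + 6)*sqrt(-1 - 3) = (5 + 6)*sqrt(-4) = 11*(2*I) = 22*I ≈ 22.0*I)
(K(-5) + h)*157 = ((1/2)/(-5) + 22*I)*157 = ((1/2)*(-1/5) + 22*I)*157 = (-1/10 + 22*I)*157 = -157/10 + 3454*I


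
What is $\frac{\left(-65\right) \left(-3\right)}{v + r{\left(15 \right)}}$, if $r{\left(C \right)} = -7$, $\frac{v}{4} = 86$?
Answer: $\frac{195}{337} \approx 0.57864$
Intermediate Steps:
$v = 344$ ($v = 4 \cdot 86 = 344$)
$\frac{\left(-65\right) \left(-3\right)}{v + r{\left(15 \right)}} = \frac{\left(-65\right) \left(-3\right)}{344 - 7} = \frac{1}{337} \cdot 195 = \frac{195}{337}$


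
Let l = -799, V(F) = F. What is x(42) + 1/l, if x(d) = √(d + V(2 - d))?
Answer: -1/799 + √2 ≈ 1.4130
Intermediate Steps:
x(d) = √2 (x(d) = √(d + (2 - d)) = √2)
x(42) + 1/l = √2 + 1/(-799) = √2 - 1/799 = -1/799 + √2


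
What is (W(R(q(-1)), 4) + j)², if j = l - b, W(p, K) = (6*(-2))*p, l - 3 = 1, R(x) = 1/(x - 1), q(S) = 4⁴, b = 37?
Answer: 7890481/7225 ≈ 1092.1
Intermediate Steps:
q(S) = 256
R(x) = 1/(-1 + x)
l = 4 (l = 3 + 1 = 4)
W(p, K) = -12*p
j = -33 (j = 4 - 1*37 = 4 - 37 = -33)
(W(R(q(-1)), 4) + j)² = (-12/(-1 + 256) - 33)² = (-12/255 - 33)² = (-12*1/255 - 33)² = (-4/85 - 33)² = (-2809/85)² = 7890481/7225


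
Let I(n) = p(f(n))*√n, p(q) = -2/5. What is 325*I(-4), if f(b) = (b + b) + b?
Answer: -260*I ≈ -260.0*I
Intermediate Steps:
f(b) = 3*b (f(b) = 2*b + b = 3*b)
p(q) = -⅖ (p(q) = -2*⅕ = -⅖)
I(n) = -2*√n/5
325*I(-4) = 325*(-4*I/5) = -260*I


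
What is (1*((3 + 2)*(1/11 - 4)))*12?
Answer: -2580/11 ≈ -234.55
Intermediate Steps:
(1*((3 + 2)*(1/11 - 4)))*12 = (1*(5*(1/11 - 4)))*12 = (1*(5*(-43/11)))*12 = (1*(-215/11))*12 = -215/11*12 = -2580/11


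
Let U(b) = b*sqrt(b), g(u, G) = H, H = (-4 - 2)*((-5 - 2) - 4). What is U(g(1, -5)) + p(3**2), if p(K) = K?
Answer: 9 + 66*sqrt(66) ≈ 545.19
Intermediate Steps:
H = 66 (H = -6*(-7 - 4) = -6*(-11) = 66)
g(u, G) = 66
U(b) = b**(3/2)
U(g(1, -5)) + p(3**2) = 66**(3/2) + 3**2 = 66*sqrt(66) + 9 = 9 + 66*sqrt(66)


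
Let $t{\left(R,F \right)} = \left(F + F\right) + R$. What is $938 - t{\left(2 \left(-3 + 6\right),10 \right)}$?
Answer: $912$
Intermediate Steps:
$t{\left(R,F \right)} = R + 2 F$ ($t{\left(R,F \right)} = 2 F + R = R + 2 F$)
$938 - t{\left(2 \left(-3 + 6\right),10 \right)} = 938 - \left(2 \left(-3 + 6\right) + 2 \cdot 10\right) = 938 - \left(2 \cdot 3 + 20\right) = 938 - \left(6 + 20\right) = 938 - 26 = 912$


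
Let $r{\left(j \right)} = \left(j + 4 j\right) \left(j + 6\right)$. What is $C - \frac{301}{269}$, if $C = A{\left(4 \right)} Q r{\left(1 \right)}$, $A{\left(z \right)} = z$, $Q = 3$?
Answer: $\frac{112679}{269} \approx 418.88$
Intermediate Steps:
$r{\left(j \right)} = 5 j \left(6 + j\right)$
$C = 420$ ($C = 4 \cdot 3 \cdot 5 \cdot 1 \left(6 + 1\right) = 12 \cdot 5 \cdot 1 \cdot 7 = 12 \cdot 35 = 420$)
$C - \frac{301}{269} = 420 - \frac{301}{269} = \frac{112679}{269}$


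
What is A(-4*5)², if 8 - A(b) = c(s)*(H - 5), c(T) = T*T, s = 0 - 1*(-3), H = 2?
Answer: 1225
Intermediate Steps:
s = 3 (s = 0 + 3 = 3)
c(T) = T²
A(b) = 35 (A(b) = 8 - 3²*(2 - 5) = 8 - 9*(-3) = 8 - 1*(-27) = 8 + 27 = 35)
A(-4*5)² = 35² = 1225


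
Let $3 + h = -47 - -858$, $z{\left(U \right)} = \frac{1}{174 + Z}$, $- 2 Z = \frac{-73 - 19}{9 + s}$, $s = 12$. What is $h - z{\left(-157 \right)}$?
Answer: $\frac{2989579}{3700} \approx 807.99$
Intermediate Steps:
$Z = \frac{46}{21}$ ($Z = - \frac{\left(-73 - 19\right) \frac{1}{9 + 12}}{2} = - \frac{\left(-92\right) \frac{1}{21}}{2} = \left(- \frac{1}{2}\right) \left(- \frac{92}{21}\right) = \frac{46}{21} \approx 2.1905$)
$z{\left(U \right)} = \frac{21}{3700}$ ($z{\left(U \right)} = \frac{1}{174 + \frac{46}{21}} = \frac{1}{\frac{3700}{21}} = \frac{21}{3700}$)
$h = 808$ ($h = -3 - -811 = -3 + \left(-47 + 858\right) = -3 + 811 = 808$)
$h - z{\left(-157 \right)} = 808 - \frac{21}{3700} = \frac{2989579}{3700}$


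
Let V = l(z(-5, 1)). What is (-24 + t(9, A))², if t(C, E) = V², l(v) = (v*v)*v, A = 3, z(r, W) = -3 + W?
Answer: 1600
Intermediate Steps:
l(v) = v³ (l(v) = v²*v = v³)
V = -8 (V = (-3 + 1)³ = (-2)³ = -8)
t(C, E) = 64 (t(C, E) = (-8)² = 64)
(-24 + t(9, A))² = (-24 + 64)² = 40² = 1600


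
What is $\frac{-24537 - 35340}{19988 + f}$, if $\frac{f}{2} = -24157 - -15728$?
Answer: $- \frac{59877}{3130} \approx -19.13$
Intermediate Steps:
$f = -16858$ ($f = 2 \left(-24157 - -15728\right) = 2 \left(-24157 + 15728\right) = 2 \left(-8429\right) = -16858$)
$\frac{-24537 - 35340}{19988 + f} = \frac{-24537 - 35340}{19988 - 16858} = - \frac{59877}{3130}$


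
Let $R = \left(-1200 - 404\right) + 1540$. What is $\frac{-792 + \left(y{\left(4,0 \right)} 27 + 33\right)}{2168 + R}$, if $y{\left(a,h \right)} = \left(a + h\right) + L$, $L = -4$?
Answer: $- \frac{759}{2104} \approx -0.36074$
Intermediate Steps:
$y{\left(a,h \right)} = -4 + a + h$ ($y{\left(a,h \right)} = \left(a + h\right) - 4 = -4 + a + h$)
$R = -64$ ($R = -1604 + 1540 = -64$)
$\frac{-792 + \left(y{\left(4,0 \right)} 27 + 33\right)}{2168 + R} = \frac{-792 + \left(\left(-4 + 4 + 0\right) 27 + 33\right)}{2168 - 64} = \frac{-792 + \left(0 \cdot 27 + 33\right)}{2104} = \left(-792 + \left(0 + 33\right)\right) \frac{1}{2104} = \left(-792 + 33\right) \frac{1}{2104} = \left(-759\right) \frac{1}{2104} = - \frac{759}{2104}$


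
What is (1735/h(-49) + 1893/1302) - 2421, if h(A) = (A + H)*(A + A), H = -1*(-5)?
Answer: -323371779/133672 ≈ -2419.1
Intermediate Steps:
H = 5
h(A) = 2*A*(5 + A) (h(A) = (A + 5)*(A + A) = (5 + A)*(2*A) = 2*A*(5 + A))
(1735/h(-49) + 1893/1302) - 2421 = (1735/((2*(-49)*(5 - 49))) + 1893/1302) - 2421 = (1735/((2*(-49)*(-44))) + 1893*(1/1302)) - 2421 = (1735/4312 + 631/434) - 2421 = 248133/133672 - 2421 = -323371779/133672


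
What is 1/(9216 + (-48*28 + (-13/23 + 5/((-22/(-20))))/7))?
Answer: 1771/13942319 ≈ 0.00012702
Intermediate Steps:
1/(9216 + (-48*28 + (-13/23 + 5/((-22/(-20))))/7)) = 1/(9216 + (-1344 + (-13*1/23 + 5/((-22*(-1/20))))*(⅐))) = 1/(9216 + (-1344 + (-13/23 + 5/(11/10))*(⅐))) = 1/(9216 + (-1344 + (-13/23 + 5*(10/11))*(⅐))) = 1/(9216 + (-1344 + (-13/23 + 50/11)*(⅐))) = 1/(9216 + (-1344 + (1007/253)*(⅐))) = 1/(9216 + (-1344 + 1007/1771)) = 1/(9216 - 2379217/1771) = 1/(13942319/1771) = 1771/13942319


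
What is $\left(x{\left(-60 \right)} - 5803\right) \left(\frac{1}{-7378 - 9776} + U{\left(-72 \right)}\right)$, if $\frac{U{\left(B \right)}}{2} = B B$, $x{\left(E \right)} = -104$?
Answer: $- \frac{350191909199}{5718} \approx -6.1244 \cdot 10^{7}$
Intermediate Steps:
$U{\left(B \right)} = 2 B^{2}$ ($U{\left(B \right)} = 2 B B = 2 B^{2}$)
$\left(x{\left(-60 \right)} - 5803\right) \left(\frac{1}{-7378 - 9776} + U{\left(-72 \right)}\right) = \left(-104 - 5803\right) \left(\frac{1}{-7378 - 9776} + 2 \left(-72\right)^{2}\right) = - 5907 \left(\frac{1}{-17154} + 2 \cdot 5184\right) = - 5907 \left(- \frac{1}{17154} + 10368\right) = \left(-5907\right) \frac{177852671}{17154} = - \frac{350191909199}{5718}$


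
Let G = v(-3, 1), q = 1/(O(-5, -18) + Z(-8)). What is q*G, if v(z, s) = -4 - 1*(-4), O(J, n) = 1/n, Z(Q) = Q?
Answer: 0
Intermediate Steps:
v(z, s) = 0 (v(z, s) = -4 + 4 = 0)
q = -18/145 (q = 1/(1/(-18) - 8) = 1/(-1/18 - 8) = 1/(-145/18) = -18/145 ≈ -0.12414)
G = 0
q*G = -18/145*0 = 0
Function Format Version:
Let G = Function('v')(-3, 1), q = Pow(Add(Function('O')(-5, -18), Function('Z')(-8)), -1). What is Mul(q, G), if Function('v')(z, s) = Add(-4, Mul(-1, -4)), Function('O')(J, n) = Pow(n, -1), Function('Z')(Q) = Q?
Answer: 0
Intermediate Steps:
Function('v')(z, s) = 0 (Function('v')(z, s) = Add(-4, 4) = 0)
q = Rational(-18, 145) (q = Pow(Add(Pow(-18, -1), -8), -1) = Pow(Add(Rational(-1, 18), -8), -1) = Pow(Rational(-145, 18), -1) = Rational(-18, 145) ≈ -0.12414)
G = 0
Mul(q, G) = Mul(Rational(-18, 145), 0) = 0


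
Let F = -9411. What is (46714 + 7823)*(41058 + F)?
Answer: 1725932439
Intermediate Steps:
(46714 + 7823)*(41058 + F) = (46714 + 7823)*(41058 - 9411) = 54537*31647 = 1725932439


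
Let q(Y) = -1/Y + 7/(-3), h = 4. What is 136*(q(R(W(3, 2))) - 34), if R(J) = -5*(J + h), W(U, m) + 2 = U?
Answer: -370192/75 ≈ -4935.9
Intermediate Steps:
W(U, m) = -2 + U
R(J) = -20 - 5*J (R(J) = -5*(J + 4) = -5*(4 + J) = -20 - 5*J)
q(Y) = -7/3 - 1/Y (q(Y) = -1/Y + 7*(-1/3) = -1/Y - 7/3 = -7/3 - 1/Y)
136*(q(R(W(3, 2))) - 34) = 136*((-7/3 - 1/(-20 - 5*(-2 + 3))) - 34) = 136*((-7/3 - 1/(-20 - 5*1)) - 34) = 136*((-7/3 - 1/(-20 - 5)) - 34) = 136*((-7/3 - 1/(-25)) - 34) = 136*((-7/3 - 1*(-1/25)) - 34) = 136*((-7/3 + 1/25) - 34) = 136*(-172/75 - 34) = 136*(-2722/75) = -370192/75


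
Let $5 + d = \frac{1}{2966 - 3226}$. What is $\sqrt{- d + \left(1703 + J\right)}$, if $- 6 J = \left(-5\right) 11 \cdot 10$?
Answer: $\frac{\sqrt{273729885}}{390} \approx 42.423$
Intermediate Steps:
$J = \frac{275}{3}$ ($J = - \frac{\left(-5\right) 11 \cdot 10}{6} = - \frac{\left(-55\right) 10}{6} = \left(- \frac{1}{6}\right) \left(-550\right) = \frac{275}{3} \approx 91.667$)
$d = - \frac{1301}{260}$ ($d = -5 + \frac{1}{2966 - 3226} = -5 + \frac{1}{-260} = -5 - \frac{1}{260} = - \frac{1301}{260} \approx -5.0038$)
$\sqrt{- d + \left(1703 + J\right)} = \sqrt{\left(-1\right) \left(- \frac{1301}{260}\right) + \left(1703 + \frac{275}{3}\right)} = \sqrt{\frac{1301}{260} + \frac{5384}{3}} = \sqrt{\frac{1403743}{780}} = \frac{\sqrt{273729885}}{390}$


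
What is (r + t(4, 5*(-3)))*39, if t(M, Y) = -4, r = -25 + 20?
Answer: -351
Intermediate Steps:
r = -5
(r + t(4, 5*(-3)))*39 = (-5 - 4)*39 = -9*39 = -351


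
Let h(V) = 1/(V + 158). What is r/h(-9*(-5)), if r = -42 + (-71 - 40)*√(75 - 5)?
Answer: -8526 - 22533*√70 ≈ -1.9705e+5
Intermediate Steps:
r = -42 - 111*√70 ≈ -970.69
h(V) = 1/(158 + V)
r/h(-9*(-5)) = (-42 - 111*√70)/(1/(158 - 9*(-5))) = (-42 - 111*√70)/(1/(158 + 45)) = (-42 - 111*√70)/(1/203) = (-42 - 111*√70)*203 = -8526 - 22533*√70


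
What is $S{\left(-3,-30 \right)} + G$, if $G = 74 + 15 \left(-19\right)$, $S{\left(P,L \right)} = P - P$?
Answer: $-211$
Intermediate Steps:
$S{\left(P,L \right)} = 0$
$G = -211$ ($G = 74 - 285 = -211$)
$S{\left(-3,-30 \right)} + G = 0 - 211 = -211$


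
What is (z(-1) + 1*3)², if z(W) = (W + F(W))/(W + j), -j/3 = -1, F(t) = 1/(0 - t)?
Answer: 9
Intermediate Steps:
F(t) = -1/t (F(t) = 1/(-t) = -1/t)
j = 3 (j = -3*(-1) = 3)
z(W) = (W - 1/W)/(3 + W) (z(W) = (W - 1/W)/(W + 3) = (W - 1/W)/(3 + W))
(z(-1) + 1*3)² = ((-1 + (-1)²)/((-1)*(3 - 1)) + 1*3)² = (-1*(-1 + 1)/2 + 3)² = (-1*½*0 + 3)² = (0 + 3)² = 3² = 9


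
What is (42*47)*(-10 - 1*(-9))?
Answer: -1974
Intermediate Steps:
(42*47)*(-10 - 1*(-9)) = 1974*(-10 + 9) = 1974*(-1) = -1974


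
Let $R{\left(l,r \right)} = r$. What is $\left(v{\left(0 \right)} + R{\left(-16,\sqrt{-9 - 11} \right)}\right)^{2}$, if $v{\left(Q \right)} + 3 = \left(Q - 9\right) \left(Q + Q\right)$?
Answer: $\left(3 - 2 i \sqrt{5}\right)^{2} \approx -11.0 - 26.833 i$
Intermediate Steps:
$v{\left(Q \right)} = -3 + 2 Q \left(-9 + Q\right)$ ($v{\left(Q \right)} = -3 + \left(Q - 9\right) \left(Q + Q\right) = -3 + \left(-9 + Q\right) 2 Q = -3 + 2 Q \left(-9 + Q\right)$)
$\left(v{\left(0 \right)} + R{\left(-16,\sqrt{-9 - 11} \right)}\right)^{2} = \left(\left(-3 - 0 + 2 \cdot 0^{2}\right) + \sqrt{-9 - 11}\right)^{2} = \left(\left(-3 + 0 + 2 \cdot 0\right) + \sqrt{-20}\right)^{2} = \left(\left(-3 + 0 + 0\right) + 2 i \sqrt{5}\right)^{2} = \left(-3 + 2 i \sqrt{5}\right)^{2}$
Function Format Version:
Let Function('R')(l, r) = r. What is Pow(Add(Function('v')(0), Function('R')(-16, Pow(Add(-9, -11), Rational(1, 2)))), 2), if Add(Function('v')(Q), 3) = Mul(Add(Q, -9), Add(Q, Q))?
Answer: Pow(Add(3, Mul(-2, I, Pow(5, Rational(1, 2)))), 2) ≈ Add(-11.000, Mul(-26.833, I))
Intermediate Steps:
Function('v')(Q) = Add(-3, Mul(2, Q, Add(-9, Q))) (Function('v')(Q) = Add(-3, Mul(Add(Q, -9), Add(Q, Q))) = Add(-3, Mul(Add(-9, Q), Mul(2, Q))) = Add(-3, Mul(2, Q, Add(-9, Q))))
Pow(Add(Function('v')(0), Function('R')(-16, Pow(Add(-9, -11), Rational(1, 2)))), 2) = Pow(Add(Add(-3, Mul(-18, 0), Mul(2, Pow(0, 2))), Pow(Add(-9, -11), Rational(1, 2))), 2) = Pow(Add(Add(-3, 0, Mul(2, 0)), Pow(-20, Rational(1, 2))), 2) = Pow(Add(Add(-3, 0, 0), Mul(2, I, Pow(5, Rational(1, 2)))), 2) = Pow(Add(-3, Mul(2, I, Pow(5, Rational(1, 2)))), 2)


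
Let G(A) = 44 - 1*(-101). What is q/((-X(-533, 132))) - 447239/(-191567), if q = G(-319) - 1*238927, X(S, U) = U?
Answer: 7633631157/4214474 ≈ 1811.3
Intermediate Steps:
G(A) = 145 (G(A) = 44 + 101 = 145)
q = -238782 (q = 145 - 1*238927 = 145 - 238927 = -238782)
q/((-X(-533, 132))) - 447239/(-191567) = -238782/((-1*132)) - 447239/(-191567) = -238782/(-132) - 447239*(-1/191567) = -238782*(-1/132) + 447239/191567 = 39797/22 + 447239/191567 = 7633631157/4214474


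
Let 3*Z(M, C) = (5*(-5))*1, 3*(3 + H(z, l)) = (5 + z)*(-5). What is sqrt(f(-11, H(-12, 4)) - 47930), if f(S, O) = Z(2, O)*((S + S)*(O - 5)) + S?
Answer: I*sqrt(425419)/3 ≈ 217.41*I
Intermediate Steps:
H(z, l) = -34/3 - 5*z/3 (H(z, l) = -3 + ((5 + z)*(-5))/3 = -3 + (-25 - 5*z)/3 = -3 + (-25/3 - 5*z/3) = -34/3 - 5*z/3)
Z(M, C) = -25/3 (Z(M, C) = ((5*(-5))*1)/3 = (-25*1)/3 = (1/3)*(-25) = -25/3)
f(S, O) = S - 50*S*(-5 + O)/3 (f(S, O) = -25*(S + S)*(O - 5)/3 + S = -25*2*S*(-5 + O)/3 + S = -50*S*(-5 + O)/3 + S = S - 50*S*(-5 + O)/3)
sqrt(f(-11, H(-12, 4)) - 47930) = sqrt((1/3)*(-11)*(253 - 50*(-34/3 - 5/3*(-12))) - 47930) = sqrt((1/3)*(-11)*(253 - 50*(-34/3 + 20)) - 47930) = sqrt((1/3)*(-11)*(253 - 50*26/3) - 47930) = sqrt((1/3)*(-11)*(253 - 1300/3) - 47930) = sqrt((1/3)*(-11)*(-541/3) - 47930) = sqrt(5951/9 - 47930) = sqrt(-425419/9) = I*sqrt(425419)/3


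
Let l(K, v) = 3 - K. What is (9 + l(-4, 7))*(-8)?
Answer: -128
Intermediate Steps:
(9 + l(-4, 7))*(-8) = (9 + (3 - 1*(-4)))*(-8) = (9 + (3 + 4))*(-8) = (9 + 7)*(-8) = 16*(-8) = -128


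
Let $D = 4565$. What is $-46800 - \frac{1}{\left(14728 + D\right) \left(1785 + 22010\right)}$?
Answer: $- \frac{21484800558001}{459076935} \approx -46800.0$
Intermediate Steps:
$-46800 - \frac{1}{\left(14728 + D\right) \left(1785 + 22010\right)} = -46800 - \frac{1}{\left(14728 + 4565\right) \left(1785 + 22010\right)} = -46800 - \frac{1}{19293 \cdot 23795} = -46800 - \frac{1}{459076935} = - \frac{21484800558001}{459076935}$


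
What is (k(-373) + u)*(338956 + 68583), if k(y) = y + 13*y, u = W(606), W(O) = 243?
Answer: -2029136681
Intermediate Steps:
u = 243
k(y) = 14*y
(k(-373) + u)*(338956 + 68583) = (14*(-373) + 243)*(338956 + 68583) = (-5222 + 243)*407539 = -4979*407539 = -2029136681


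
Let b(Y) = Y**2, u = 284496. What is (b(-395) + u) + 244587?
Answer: 685108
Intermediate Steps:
(b(-395) + u) + 244587 = ((-395)**2 + 284496) + 244587 = (156025 + 284496) + 244587 = 440521 + 244587 = 685108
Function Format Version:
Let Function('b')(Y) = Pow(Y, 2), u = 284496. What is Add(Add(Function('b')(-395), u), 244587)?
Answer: 685108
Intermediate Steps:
Add(Add(Function('b')(-395), u), 244587) = Add(Add(Pow(-395, 2), 284496), 244587) = Add(Add(156025, 284496), 244587) = Add(440521, 244587) = 685108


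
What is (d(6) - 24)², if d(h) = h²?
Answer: 144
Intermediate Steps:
(d(6) - 24)² = (6² - 24)² = (36 - 24)² = 12² = 144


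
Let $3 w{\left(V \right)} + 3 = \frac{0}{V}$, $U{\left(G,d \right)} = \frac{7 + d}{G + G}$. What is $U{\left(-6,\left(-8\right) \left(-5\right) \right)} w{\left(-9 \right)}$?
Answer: $\frac{47}{12} \approx 3.9167$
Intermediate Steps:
$U{\left(G,d \right)} = \frac{7 + d}{2 G}$
$w{\left(V \right)} = -1$ ($w{\left(V \right)} = -1 + \frac{0 \frac{1}{V}}{3} = -1 + \frac{1}{3} \cdot 0 = -1 + 0 = -1$)
$U{\left(-6,\left(-8\right) \left(-5\right) \right)} w{\left(-9 \right)} = \frac{7 - -40}{2 \left(-6\right)} \left(-1\right) = \frac{1}{2} \left(- \frac{1}{6}\right) \left(7 + 40\right) \left(-1\right) = \frac{1}{2} \left(- \frac{1}{6}\right) 47 \left(-1\right) = \left(- \frac{47}{12}\right) \left(-1\right) = \frac{47}{12}$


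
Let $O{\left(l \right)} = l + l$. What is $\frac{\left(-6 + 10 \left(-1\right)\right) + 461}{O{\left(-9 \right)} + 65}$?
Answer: $\frac{445}{47} \approx 9.4681$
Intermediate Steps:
$O{\left(l \right)} = 2 l$
$\frac{\left(-6 + 10 \left(-1\right)\right) + 461}{O{\left(-9 \right)} + 65} = \frac{\left(-6 + 10 \left(-1\right)\right) + 461}{2 \left(-9\right) + 65} = \frac{\left(-6 - 10\right) + 461}{-18 + 65} = \frac{-16 + 461}{47} = 445 \cdot \frac{1}{47} = \frac{445}{47}$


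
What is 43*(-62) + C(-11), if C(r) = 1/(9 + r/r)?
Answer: -26659/10 ≈ -2665.9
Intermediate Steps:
C(r) = ⅒ (C(r) = 1/(9 + 1) = 1/10 = ⅒)
43*(-62) + C(-11) = 43*(-62) + ⅒ = -2666 + ⅒ = -26659/10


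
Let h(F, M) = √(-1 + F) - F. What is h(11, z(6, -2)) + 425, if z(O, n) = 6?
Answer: 414 + √10 ≈ 417.16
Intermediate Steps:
h(11, z(6, -2)) + 425 = (√(-1 + 11) - 1*11) + 425 = (√10 - 11) + 425 = (-11 + √10) + 425 = 414 + √10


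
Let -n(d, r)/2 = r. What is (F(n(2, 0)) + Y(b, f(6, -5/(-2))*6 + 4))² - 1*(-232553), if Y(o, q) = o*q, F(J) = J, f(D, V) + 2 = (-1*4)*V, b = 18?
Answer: 1730729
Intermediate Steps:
n(d, r) = -2*r
f(D, V) = -2 - 4*V (f(D, V) = -2 + (-1*4)*V = -2 - 4*V)
(F(n(2, 0)) + Y(b, f(6, -5/(-2))*6 + 4))² - 1*(-232553) = (-2*0 + 18*((-2 - (-20)/(-2))*6 + 4))² - 1*(-232553) = (0 + 18*((-2 - (-20)*(-1)/2)*6 + 4))² + 232553 = (0 + 18*((-2 - 4*5/2)*6 + 4))² + 232553 = (0 + 18*((-2 - 10)*6 + 4))² + 232553 = (0 + 18*(-12*6 + 4))² + 232553 = (0 + 18*(-72 + 4))² + 232553 = (0 + 18*(-68))² + 232553 = (0 - 1224)² + 232553 = (-1224)² + 232553 = 1498176 + 232553 = 1730729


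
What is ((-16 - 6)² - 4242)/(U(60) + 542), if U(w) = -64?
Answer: -1879/239 ≈ -7.8619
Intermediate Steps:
((-16 - 6)² - 4242)/(U(60) + 542) = ((-16 - 6)² - 4242)/(-64 + 542) = ((-22)² - 4242)/478 = (484 - 4242)*(1/478) = -3758*1/478 = -1879/239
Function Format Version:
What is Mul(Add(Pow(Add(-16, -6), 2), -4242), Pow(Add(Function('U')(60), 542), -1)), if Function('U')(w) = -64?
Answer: Rational(-1879, 239) ≈ -7.8619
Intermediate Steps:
Mul(Add(Pow(Add(-16, -6), 2), -4242), Pow(Add(Function('U')(60), 542), -1)) = Mul(Add(Pow(Add(-16, -6), 2), -4242), Pow(Add(-64, 542), -1)) = Mul(Add(Pow(-22, 2), -4242), Pow(478, -1)) = Mul(Add(484, -4242), Rational(1, 478)) = Mul(-3758, Rational(1, 478)) = Rational(-1879, 239)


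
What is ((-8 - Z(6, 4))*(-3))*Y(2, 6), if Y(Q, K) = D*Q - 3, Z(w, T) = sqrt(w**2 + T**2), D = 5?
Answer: 168 + 42*sqrt(13) ≈ 319.43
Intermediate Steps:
Z(w, T) = sqrt(T**2 + w**2)
Y(Q, K) = -3 + 5*Q (Y(Q, K) = 5*Q - 3 = -3 + 5*Q)
((-8 - Z(6, 4))*(-3))*Y(2, 6) = ((-8 - sqrt(4**2 + 6**2))*(-3))*(-3 + 5*2) = ((-8 - sqrt(16 + 36))*(-3))*(-3 + 10) = ((-8 - sqrt(52))*(-3))*7 = ((-8 - 2*sqrt(13))*(-3))*7 = (24 + 6*sqrt(13))*7 = 168 + 42*sqrt(13)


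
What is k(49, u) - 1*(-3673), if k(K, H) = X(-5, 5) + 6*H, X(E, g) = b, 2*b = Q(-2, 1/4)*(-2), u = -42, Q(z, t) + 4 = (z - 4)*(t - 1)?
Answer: 6841/2 ≈ 3420.5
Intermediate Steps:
Q(z, t) = -4 + (-1 + t)*(-4 + z) (Q(z, t) = -4 + (z - 4)*(t - 1) = -4 + (-4 + z)*(-1 + t) = -4 + (-1 + t)*(-4 + z))
b = -½ (b = ((-1*(-2) - 4/4 - 2/4)*(-2))/2 = ((2 - 4*¼ + (¼)*(-2))*(-2))/2 = ((2 - 1 - ½)*(-2))/2 = ((½)*(-2))/2 = (½)*(-1) = -½ ≈ -0.50000)
X(E, g) = -½
k(K, H) = -½ + 6*H
k(49, u) - 1*(-3673) = (-½ + 6*(-42)) - 1*(-3673) = (-½ - 252) + 3673 = -505/2 + 3673 = 6841/2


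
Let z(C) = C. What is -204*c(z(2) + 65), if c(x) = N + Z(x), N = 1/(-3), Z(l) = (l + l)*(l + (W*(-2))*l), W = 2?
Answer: 5494604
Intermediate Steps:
Z(l) = -6*l² (Z(l) = (l + l)*(l + (2*(-2))*l) = (2*l)*(l - 4*l) = (2*l)*(-3*l) = -6*l²)
N = -⅓ ≈ -0.33333
c(x) = -⅓ - 6*x²
-204*c(z(2) + 65) = -204*(-⅓ - 6*(2 + 65)²) = -204*(-⅓ - 6*67²) = -204*(-⅓ - 6*4489) = -204*(-⅓ - 26934) = -204*(-80803/3) = 5494604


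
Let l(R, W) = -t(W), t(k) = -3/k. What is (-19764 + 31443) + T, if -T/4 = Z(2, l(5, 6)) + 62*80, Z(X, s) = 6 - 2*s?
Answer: -8181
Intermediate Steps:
l(R, W) = 3/W (l(R, W) = -(-3)/W = 3/W)
T = -19860 (T = -4*((6 - 6/6) + 62*80) = -4*((6 - 6/6) + 4960) = -4*((6 - 2*1/2) + 4960) = -4*((6 - 1) + 4960) = -4*(5 + 4960) = -4*4965 = -19860)
(-19764 + 31443) + T = (-19764 + 31443) - 19860 = 11679 - 19860 = -8181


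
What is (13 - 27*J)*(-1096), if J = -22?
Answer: -665272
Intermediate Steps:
(13 - 27*J)*(-1096) = (13 - 27*(-22))*(-1096) = (13 + 594)*(-1096) = 607*(-1096) = -665272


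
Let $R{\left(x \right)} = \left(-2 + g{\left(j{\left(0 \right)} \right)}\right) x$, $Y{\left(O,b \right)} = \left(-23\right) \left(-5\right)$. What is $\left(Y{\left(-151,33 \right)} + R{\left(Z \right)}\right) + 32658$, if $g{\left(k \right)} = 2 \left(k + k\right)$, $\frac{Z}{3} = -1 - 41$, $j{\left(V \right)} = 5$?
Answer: $30505$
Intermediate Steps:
$Z = -126$ ($Z = 3 \left(-1 - 41\right) = 3 \left(-42\right) = -126$)
$g{\left(k \right)} = 4 k$ ($g{\left(k \right)} = 2 \cdot 2 k = 4 k$)
$Y{\left(O,b \right)} = 115$
$R{\left(x \right)} = 18 x$ ($R{\left(x \right)} = \left(-2 + 4 \cdot 5\right) x = \left(-2 + 20\right) x = 18 x$)
$\left(Y{\left(-151,33 \right)} + R{\left(Z \right)}\right) + 32658 = \left(115 + 18 \left(-126\right)\right) + 32658 = \left(115 - 2268\right) + 32658 = -2153 + 32658 = 30505$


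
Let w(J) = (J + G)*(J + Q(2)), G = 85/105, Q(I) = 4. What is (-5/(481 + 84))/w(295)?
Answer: -21/209884844 ≈ -1.0005e-7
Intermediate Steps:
G = 17/21 (G = 85*(1/105) = 17/21 ≈ 0.80952)
w(J) = (4 + J)*(17/21 + J) (w(J) = (J + 17/21)*(J + 4) = (17/21 + J)*(4 + J) = (4 + J)*(17/21 + J))
(-5/(481 + 84))/w(295) = (-5/(481 + 84))/(68/21 + 295² + (101/21)*295) = (-5/565)/(68/21 + 87025 + 29795/21) = ((1/565)*(-5))/(1857388/21) = -1/113*21/1857388 = -21/209884844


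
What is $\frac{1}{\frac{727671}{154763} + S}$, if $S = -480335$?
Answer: $- \frac{22109}{10619622562} \approx -2.0819 \cdot 10^{-6}$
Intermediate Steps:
$\frac{1}{\frac{727671}{154763} + S} = \frac{1}{\frac{727671}{154763} - 480335} = \frac{1}{727671 \cdot \frac{1}{154763} - 480335} = \frac{1}{\frac{103953}{22109} - 480335} = \frac{1}{- \frac{10619622562}{22109}} = - \frac{22109}{10619622562}$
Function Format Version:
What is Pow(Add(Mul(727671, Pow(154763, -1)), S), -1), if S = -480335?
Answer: Rational(-22109, 10619622562) ≈ -2.0819e-6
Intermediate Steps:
Pow(Add(Mul(727671, Pow(154763, -1)), S), -1) = Pow(Add(Mul(727671, Pow(154763, -1)), -480335), -1) = Pow(Add(Mul(727671, Rational(1, 154763)), -480335), -1) = Pow(Add(Rational(103953, 22109), -480335), -1) = Pow(Rational(-10619622562, 22109), -1) = Rational(-22109, 10619622562)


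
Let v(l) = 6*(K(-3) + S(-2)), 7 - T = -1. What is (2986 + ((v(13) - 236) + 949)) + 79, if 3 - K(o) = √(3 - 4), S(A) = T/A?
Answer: 3772 - 6*I ≈ 3772.0 - 6.0*I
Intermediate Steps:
T = 8 (T = 7 - 1*(-1) = 7 + 1 = 8)
S(A) = 8/A
K(o) = 3 - I (K(o) = 3 - √(3 - 4) = 3 - √(-1) = 3 - I)
v(l) = -6 - 6*I (v(l) = 6*((3 - I) + 8/(-2)) = 6*((3 - I) + 8*(-½)) = 6*((3 - I) - 4) = 6*(-1 - I) = -6 - 6*I)
(2986 + ((v(13) - 236) + 949)) + 79 = (2986 + (((-6 - 6*I) - 236) + 949)) + 79 = (2986 + ((-242 - 6*I) + 949)) + 79 = (2986 + (707 - 6*I)) + 79 = (3693 - 6*I) + 79 = 3772 - 6*I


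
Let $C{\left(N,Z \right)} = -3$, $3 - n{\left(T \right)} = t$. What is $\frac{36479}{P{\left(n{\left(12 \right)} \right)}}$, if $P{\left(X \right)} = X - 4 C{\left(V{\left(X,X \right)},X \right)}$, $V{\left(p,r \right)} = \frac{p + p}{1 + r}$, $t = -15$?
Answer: $\frac{36479}{30} \approx 1216.0$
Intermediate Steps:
$n{\left(T \right)} = 18$ ($n{\left(T \right)} = 3 - -15 = 3 + 15 = 18$)
$V{\left(p,r \right)} = \frac{2 p}{1 + r}$
$P{\left(X \right)} = 12 + X$ ($P{\left(X \right)} = X - -12 = X + 12 = 12 + X$)
$\frac{36479}{P{\left(n{\left(12 \right)} \right)}} = \frac{36479}{12 + 18} = \frac{36479}{30}$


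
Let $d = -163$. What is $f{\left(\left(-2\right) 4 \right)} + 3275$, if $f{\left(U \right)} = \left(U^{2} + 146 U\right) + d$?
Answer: $2008$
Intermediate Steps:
$f{\left(U \right)} = -163 + U^{2} + 146 U$ ($f{\left(U \right)} = \left(U^{2} + 146 U\right) - 163 = -163 + U^{2} + 146 U$)
$f{\left(\left(-2\right) 4 \right)} + 3275 = \left(-163 + \left(\left(-2\right) 4\right)^{2} + 146 \left(\left(-2\right) 4\right)\right) + 3275 = \left(-163 + \left(-8\right)^{2} + 146 \left(-8\right)\right) + 3275 = \left(-163 + 64 - 1168\right) + 3275 = -1267 + 3275 = 2008$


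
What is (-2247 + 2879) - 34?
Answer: 598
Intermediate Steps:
(-2247 + 2879) - 34 = 632 - 34 = 598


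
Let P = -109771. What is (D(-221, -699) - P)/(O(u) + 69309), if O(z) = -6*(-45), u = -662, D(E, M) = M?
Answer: 109072/69579 ≈ 1.5676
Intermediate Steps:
O(z) = 270
(D(-221, -699) - P)/(O(u) + 69309) = (-699 - 1*(-109771))/(270 + 69309) = (-699 + 109771)/69579 = 109072*(1/69579) = 109072/69579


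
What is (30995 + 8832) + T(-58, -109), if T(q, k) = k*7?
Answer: 39064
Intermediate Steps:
T(q, k) = 7*k
(30995 + 8832) + T(-58, -109) = (30995 + 8832) + 7*(-109) = 39827 - 763 = 39064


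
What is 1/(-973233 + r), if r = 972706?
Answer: -1/527 ≈ -0.0018975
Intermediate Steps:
1/(-973233 + r) = 1/(-973233 + 972706) = 1/(-527) = -1/527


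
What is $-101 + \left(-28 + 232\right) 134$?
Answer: $27235$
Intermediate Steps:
$-101 + \left(-28 + 232\right) 134 = -101 + 204 \cdot 134 = -101 + 27336 = 27235$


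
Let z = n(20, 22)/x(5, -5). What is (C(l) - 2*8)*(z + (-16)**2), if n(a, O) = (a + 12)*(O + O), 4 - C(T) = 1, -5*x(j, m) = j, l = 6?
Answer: 14976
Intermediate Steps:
x(j, m) = -j/5
C(T) = 3 (C(T) = 4 - 1*1 = 4 - 1 = 3)
n(a, O) = 2*O*(12 + a) (n(a, O) = (12 + a)*(2*O) = 2*O*(12 + a))
z = -1408 (z = (2*22*(12 + 20))/((-1/5*5)) = (2*22*32)/(-1) = 1408*(-1) = -1408)
(C(l) - 2*8)*(z + (-16)**2) = (3 - 2*8)*(-1408 + (-16)**2) = (3 - 16)*(-1408 + 256) = -13*(-1152) = 14976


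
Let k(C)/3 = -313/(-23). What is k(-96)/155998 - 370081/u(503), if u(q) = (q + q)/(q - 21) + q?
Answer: -80001946082330/109186822151 ≈ -732.71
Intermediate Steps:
k(C) = 939/23 (k(C) = 3*(-313/(-23)) = 3*(-313*(-1/23)) = 3*(313/23) = 939/23)
u(q) = q + 2*q/(-21 + q) (u(q) = (2*q)/(-21 + q) + q = 2*q/(-21 + q) + q = q + 2*q/(-21 + q))
k(-96)/155998 - 370081/u(503) = (939/23)/155998 - 370081*(-21 + 503)/(503*(-19 + 503)) = (939/23)*(1/155998) - 370081/(503*484/482) = 939/3587954 - 370081/(503*(1/482)*484) = 939/3587954 - 370081/121726/241 = 939/3587954 - 370081*241/121726 = 939/3587954 - 89189521/121726 = -80001946082330/109186822151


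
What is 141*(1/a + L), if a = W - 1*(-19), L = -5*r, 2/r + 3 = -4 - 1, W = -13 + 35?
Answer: 29469/164 ≈ 179.69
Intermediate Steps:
W = 22
r = -¼ (r = 2/(-3 + (-4 - 1)) = 2/(-3 - 5) = 2/(-8) = 2*(-⅛) = -¼ ≈ -0.25000)
L = 5/4 (L = -5*(-¼) = 5/4 ≈ 1.2500)
a = 41 (a = 22 - 1*(-19) = 22 + 19 = 41)
141*(1/a + L) = 141*(1/41 + 5/4) = 141*(209/164) = 29469/164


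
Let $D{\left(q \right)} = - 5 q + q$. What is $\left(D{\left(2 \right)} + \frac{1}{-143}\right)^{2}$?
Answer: $\frac{1311025}{20449} \approx 64.112$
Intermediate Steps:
$D{\left(q \right)} = - 4 q$
$\left(D{\left(2 \right)} + \frac{1}{-143}\right)^{2} = \left(\left(-4\right) 2 + \frac{1}{-143}\right)^{2} = \left(-8 - \frac{1}{143}\right)^{2} = \left(- \frac{1145}{143}\right)^{2} = \frac{1311025}{20449}$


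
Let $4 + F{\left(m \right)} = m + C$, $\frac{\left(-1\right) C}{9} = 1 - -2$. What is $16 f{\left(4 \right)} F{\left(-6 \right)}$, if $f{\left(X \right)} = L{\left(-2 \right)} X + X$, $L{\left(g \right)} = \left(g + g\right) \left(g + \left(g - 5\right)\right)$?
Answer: $-87616$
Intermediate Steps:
$L{\left(g \right)} = 2 g \left(-5 + 2 g\right)$ ($L{\left(g \right)} = 2 g \left(g + \left(-5 + g\right)\right) = 2 g \left(-5 + 2 g\right)$)
$C = -27$ ($C = - 9 \left(1 - -2\right) = - 9 \left(1 + 2\right) = \left(-9\right) 3 = -27$)
$F{\left(m \right)} = -31 + m$ ($F{\left(m \right)} = -4 + \left(m - 27\right) = -4 + \left(-27 + m\right) = -31 + m$)
$f{\left(X \right)} = 37 X$ ($f{\left(X \right)} = 2 \left(-2\right) \left(-5 + 2 \left(-2\right)\right) X + X = 2 \left(-2\right) \left(-5 - 4\right) X + X = 2 \left(-2\right) \left(-9\right) X + X = 36 X + X = 37 X$)
$16 f{\left(4 \right)} F{\left(-6 \right)} = 16 \cdot 37 \cdot 4 \left(-31 - 6\right) = 16 \cdot 148 \left(-37\right) = 2368 \left(-37\right) = -87616$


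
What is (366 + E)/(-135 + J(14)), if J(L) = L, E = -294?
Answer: -72/121 ≈ -0.59504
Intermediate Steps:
(366 + E)/(-135 + J(14)) = (366 - 294)/(-135 + 14) = 72/(-121) = 72*(-1/121) = -72/121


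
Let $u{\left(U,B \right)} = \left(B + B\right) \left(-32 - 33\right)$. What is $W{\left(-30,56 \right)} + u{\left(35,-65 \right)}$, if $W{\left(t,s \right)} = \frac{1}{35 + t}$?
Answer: $\frac{42251}{5} \approx 8450.2$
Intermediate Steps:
$u{\left(U,B \right)} = - 130 B$ ($u{\left(U,B \right)} = 2 B \left(-65\right) = - 130 B$)
$W{\left(-30,56 \right)} + u{\left(35,-65 \right)} = \frac{1}{35 - 30} - -8450 = \frac{1}{5} + 8450 = \frac{42251}{5}$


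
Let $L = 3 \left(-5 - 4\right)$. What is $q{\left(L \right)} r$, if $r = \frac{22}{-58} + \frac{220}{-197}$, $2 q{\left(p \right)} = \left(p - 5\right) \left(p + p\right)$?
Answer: $- \frac{7384608}{5713} \approx -1292.6$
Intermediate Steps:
$L = -27$ ($L = 3 \left(-9\right) = -27$)
$q{\left(p \right)} = p \left(-5 + p\right)$ ($q{\left(p \right)} = \frac{\left(p - 5\right) \left(p + p\right)}{2} = \frac{\left(-5 + p\right) 2 p}{2} = \frac{2 p \left(-5 + p\right)}{2} = p \left(-5 + p\right)$)
$r = - \frac{8547}{5713}$ ($r = 22 \left(- \frac{1}{58}\right) + 220 \left(- \frac{1}{197}\right) = - \frac{11}{29} - \frac{220}{197} = - \frac{8547}{5713} \approx -1.4961$)
$q{\left(L \right)} r = - 27 \left(-5 - 27\right) \left(- \frac{8547}{5713}\right) = \left(-27\right) \left(-32\right) \left(- \frac{8547}{5713}\right) = 864 \left(- \frac{8547}{5713}\right) = - \frac{7384608}{5713}$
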